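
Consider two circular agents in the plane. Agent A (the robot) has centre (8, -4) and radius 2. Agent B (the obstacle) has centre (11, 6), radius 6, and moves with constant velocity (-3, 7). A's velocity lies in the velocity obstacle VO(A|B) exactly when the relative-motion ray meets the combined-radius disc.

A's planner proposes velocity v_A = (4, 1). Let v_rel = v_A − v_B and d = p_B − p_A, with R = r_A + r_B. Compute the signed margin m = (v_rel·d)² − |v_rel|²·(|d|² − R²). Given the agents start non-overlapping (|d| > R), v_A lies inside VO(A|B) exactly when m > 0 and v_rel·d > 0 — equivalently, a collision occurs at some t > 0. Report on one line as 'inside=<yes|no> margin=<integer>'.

d = (3, 10),  |d|² = 109;  R = 2+6 = 8,  c = 109−8² = 45
v_rel = (7, -6),  |v_rel|² = 85;  v_rel·d = (7)·(3) + (-6)·(10) = -39
85·t² + 78·t + 45 = 0  ⇒  m = (-39)² − 85·45 = -2304
m = -2304 < 0,  v_rel·d = -39 < 0  ⇒  outside

inside=no margin=-2304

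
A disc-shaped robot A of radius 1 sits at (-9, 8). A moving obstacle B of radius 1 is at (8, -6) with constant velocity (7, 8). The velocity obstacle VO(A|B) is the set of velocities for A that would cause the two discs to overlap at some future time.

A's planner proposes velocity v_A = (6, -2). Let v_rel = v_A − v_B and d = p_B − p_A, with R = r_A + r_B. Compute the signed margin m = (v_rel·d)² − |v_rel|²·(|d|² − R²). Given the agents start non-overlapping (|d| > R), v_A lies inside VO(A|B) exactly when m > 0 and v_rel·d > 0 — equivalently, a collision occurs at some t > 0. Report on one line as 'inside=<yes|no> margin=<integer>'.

d = (17, -14),  |d|² = 485;  R = 1+1 = 2,  c = 485−2² = 481
v_rel = (-1, -10),  |v_rel|² = 101;  v_rel·d = (-1)·(17) + (-10)·(-14) = 123
101·t² − 246·t + 481 = 0  ⇒  m = 123² − 101·481 = -33452
m = -33452 < 0,  v_rel·d = 123 > 0  ⇒  outside

inside=no margin=-33452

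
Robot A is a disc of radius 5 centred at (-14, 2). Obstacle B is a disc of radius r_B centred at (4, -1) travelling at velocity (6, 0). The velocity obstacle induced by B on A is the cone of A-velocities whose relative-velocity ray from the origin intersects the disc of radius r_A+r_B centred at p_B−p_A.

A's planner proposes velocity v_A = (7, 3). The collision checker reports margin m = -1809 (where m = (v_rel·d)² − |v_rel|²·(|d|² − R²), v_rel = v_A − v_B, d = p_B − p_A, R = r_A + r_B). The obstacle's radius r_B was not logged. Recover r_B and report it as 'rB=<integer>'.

m = -1809
d = (18, -3);  v_rel = (1, 3),  |v_rel|² = 10
v_rel×d = (1)·(-3) − (3)·(18) = -57
since m = R²·10 − (-57)²:  R² = (3249 + -1809) / 10 = 144
R = √144 = 12  ⇒  r_B = 12 − 5 = 7

rB=7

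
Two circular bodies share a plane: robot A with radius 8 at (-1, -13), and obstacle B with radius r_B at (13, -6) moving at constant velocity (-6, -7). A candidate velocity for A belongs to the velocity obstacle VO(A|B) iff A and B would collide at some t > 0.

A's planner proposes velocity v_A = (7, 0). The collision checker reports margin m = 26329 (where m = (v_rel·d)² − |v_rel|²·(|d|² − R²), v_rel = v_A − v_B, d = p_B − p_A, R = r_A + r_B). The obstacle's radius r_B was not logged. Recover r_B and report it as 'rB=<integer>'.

m = 26329
d = (14, 7);  v_rel = (13, 7),  |v_rel|² = 218
v_rel×d = (13)·(7) − (7)·(14) = -7
since m = R²·218 − (-7)²:  R² = (49 + 26329) / 218 = 121
R = √121 = 11  ⇒  r_B = 11 − 8 = 3

rB=3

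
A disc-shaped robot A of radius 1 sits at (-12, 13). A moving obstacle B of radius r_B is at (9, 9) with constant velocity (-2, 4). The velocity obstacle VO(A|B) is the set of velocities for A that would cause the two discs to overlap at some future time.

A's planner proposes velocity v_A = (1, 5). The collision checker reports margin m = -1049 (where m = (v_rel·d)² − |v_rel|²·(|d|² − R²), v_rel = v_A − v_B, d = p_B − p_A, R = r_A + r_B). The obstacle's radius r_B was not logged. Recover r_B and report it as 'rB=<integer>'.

m = -1049
d = (21, -4);  v_rel = (3, 1),  |v_rel|² = 10
v_rel×d = (3)·(-4) − (1)·(21) = -33
since m = R²·10 − (-33)²:  R² = (1089 + -1049) / 10 = 4
R = √4 = 2  ⇒  r_B = 2 − 1 = 1

rB=1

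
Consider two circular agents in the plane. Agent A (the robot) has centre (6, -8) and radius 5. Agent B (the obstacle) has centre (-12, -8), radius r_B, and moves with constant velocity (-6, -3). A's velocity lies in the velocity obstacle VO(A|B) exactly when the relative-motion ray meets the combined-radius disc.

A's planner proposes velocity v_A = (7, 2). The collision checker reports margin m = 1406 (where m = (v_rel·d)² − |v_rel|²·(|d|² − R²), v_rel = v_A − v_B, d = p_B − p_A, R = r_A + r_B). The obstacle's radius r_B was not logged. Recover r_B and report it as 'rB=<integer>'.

m = 1406
d = (-18, 0);  v_rel = (13, 5),  |v_rel|² = 194
v_rel×d = (13)·(0) − (5)·(-18) = 90
since m = R²·194 − 90²:  R² = (8100 + 1406) / 194 = 49
R = √49 = 7  ⇒  r_B = 7 − 5 = 2

rB=2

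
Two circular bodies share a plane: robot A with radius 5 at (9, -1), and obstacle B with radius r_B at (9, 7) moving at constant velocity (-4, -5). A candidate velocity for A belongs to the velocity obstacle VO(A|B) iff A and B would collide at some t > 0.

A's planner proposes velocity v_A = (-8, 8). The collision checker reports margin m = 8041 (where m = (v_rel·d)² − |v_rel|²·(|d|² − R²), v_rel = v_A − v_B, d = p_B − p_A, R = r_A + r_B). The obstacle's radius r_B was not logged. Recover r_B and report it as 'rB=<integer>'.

m = 8041
d = (0, 8);  v_rel = (-4, 13),  |v_rel|² = 185
v_rel×d = (-4)·(8) − (13)·(0) = -32
since m = R²·185 − (-32)²:  R² = (1024 + 8041) / 185 = 49
R = √49 = 7  ⇒  r_B = 7 − 5 = 2

rB=2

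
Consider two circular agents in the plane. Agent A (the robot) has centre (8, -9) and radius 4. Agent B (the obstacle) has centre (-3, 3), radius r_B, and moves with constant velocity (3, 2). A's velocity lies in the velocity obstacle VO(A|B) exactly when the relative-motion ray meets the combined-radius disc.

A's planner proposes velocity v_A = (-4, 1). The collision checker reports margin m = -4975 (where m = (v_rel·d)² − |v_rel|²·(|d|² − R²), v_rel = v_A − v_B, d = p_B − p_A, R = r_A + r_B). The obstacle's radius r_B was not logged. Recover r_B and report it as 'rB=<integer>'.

m = -4975
d = (-11, 12);  v_rel = (-7, -1),  |v_rel|² = 50
v_rel×d = (-7)·(12) − (-1)·(-11) = -95
since m = R²·50 − (-95)²:  R² = (9025 + -4975) / 50 = 81
R = √81 = 9  ⇒  r_B = 9 − 4 = 5

rB=5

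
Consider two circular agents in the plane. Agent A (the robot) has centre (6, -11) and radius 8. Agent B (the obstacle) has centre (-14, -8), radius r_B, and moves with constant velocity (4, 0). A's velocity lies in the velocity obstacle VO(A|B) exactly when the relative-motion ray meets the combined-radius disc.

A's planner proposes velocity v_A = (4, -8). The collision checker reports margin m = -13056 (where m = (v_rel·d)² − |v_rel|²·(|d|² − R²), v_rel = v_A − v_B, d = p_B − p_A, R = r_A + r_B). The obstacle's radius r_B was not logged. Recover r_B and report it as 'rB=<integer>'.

m = -13056
d = (-20, 3);  v_rel = (0, -8),  |v_rel|² = 64
v_rel×d = (0)·(3) − (-8)·(-20) = -160
since m = R²·64 − (-160)²:  R² = (25600 + -13056) / 64 = 196
R = √196 = 14  ⇒  r_B = 14 − 8 = 6

rB=6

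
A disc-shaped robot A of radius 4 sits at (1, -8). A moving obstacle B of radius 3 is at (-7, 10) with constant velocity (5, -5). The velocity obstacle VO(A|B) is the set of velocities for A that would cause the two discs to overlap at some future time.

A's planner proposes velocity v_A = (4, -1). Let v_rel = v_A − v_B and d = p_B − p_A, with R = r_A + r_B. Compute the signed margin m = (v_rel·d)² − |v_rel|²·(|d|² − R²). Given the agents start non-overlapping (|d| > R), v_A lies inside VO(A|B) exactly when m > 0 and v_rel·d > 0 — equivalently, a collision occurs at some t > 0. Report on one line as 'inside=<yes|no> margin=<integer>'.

d = (-8, 18),  |d|² = 388;  R = 4+3 = 7,  c = 388−7² = 339
v_rel = (-1, 4),  |v_rel|² = 17;  v_rel·d = (-1)·(-8) + (4)·(18) = 80
17·t² − 160·t + 339 = 0  ⇒  m = 80² − 17·339 = 637
m = 637 > 0,  v_rel·d = 80 > 0  ⇒  inside

inside=yes margin=637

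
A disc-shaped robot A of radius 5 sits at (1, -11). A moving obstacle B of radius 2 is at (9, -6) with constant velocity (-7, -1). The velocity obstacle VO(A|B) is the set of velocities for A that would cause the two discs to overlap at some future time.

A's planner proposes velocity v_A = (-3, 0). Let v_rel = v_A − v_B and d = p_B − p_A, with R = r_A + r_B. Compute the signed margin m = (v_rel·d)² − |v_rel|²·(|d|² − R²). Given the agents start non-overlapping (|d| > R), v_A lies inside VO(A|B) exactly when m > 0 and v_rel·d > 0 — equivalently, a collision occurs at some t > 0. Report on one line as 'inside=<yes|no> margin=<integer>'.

d = (8, 5),  |d|² = 89;  R = 5+2 = 7,  c = 89−7² = 40
v_rel = (4, 1),  |v_rel|² = 17;  v_rel·d = (4)·(8) + (1)·(5) = 37
17·t² − 74·t + 40 = 0  ⇒  m = 37² − 17·40 = 689
m = 689 > 0,  v_rel·d = 37 > 0  ⇒  inside

inside=yes margin=689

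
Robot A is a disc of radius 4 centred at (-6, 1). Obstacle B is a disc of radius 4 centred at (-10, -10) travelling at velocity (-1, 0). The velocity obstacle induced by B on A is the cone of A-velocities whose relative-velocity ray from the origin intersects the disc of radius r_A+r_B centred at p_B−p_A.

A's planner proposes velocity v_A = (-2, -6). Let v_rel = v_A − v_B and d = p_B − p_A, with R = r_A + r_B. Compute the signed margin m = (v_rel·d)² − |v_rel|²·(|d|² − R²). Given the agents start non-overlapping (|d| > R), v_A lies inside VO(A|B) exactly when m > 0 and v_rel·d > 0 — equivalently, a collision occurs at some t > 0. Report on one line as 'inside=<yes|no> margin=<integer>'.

d = (-4, -11),  |d|² = 137;  R = 4+4 = 8,  c = 137−8² = 73
v_rel = (-1, -6),  |v_rel|² = 37;  v_rel·d = (-1)·(-4) + (-6)·(-11) = 70
37·t² − 140·t + 73 = 0  ⇒  m = 70² − 37·73 = 2199
m = 2199 > 0,  v_rel·d = 70 > 0  ⇒  inside

inside=yes margin=2199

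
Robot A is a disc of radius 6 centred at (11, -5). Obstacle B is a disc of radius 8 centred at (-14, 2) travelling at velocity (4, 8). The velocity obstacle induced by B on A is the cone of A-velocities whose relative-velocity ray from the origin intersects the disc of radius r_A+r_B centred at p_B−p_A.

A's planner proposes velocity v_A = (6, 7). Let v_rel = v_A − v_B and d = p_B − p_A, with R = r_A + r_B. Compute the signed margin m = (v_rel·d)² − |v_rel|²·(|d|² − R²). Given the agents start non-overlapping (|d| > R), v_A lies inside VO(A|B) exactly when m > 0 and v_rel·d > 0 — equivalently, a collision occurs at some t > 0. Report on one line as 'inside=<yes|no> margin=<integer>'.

d = (-25, 7),  |d|² = 674;  R = 6+8 = 14,  c = 674−14² = 478
v_rel = (2, -1),  |v_rel|² = 5;  v_rel·d = (2)·(-25) + (-1)·(7) = -57
5·t² + 114·t + 478 = 0  ⇒  m = (-57)² − 5·478 = 859
m = 859 > 0,  v_rel·d = -57 < 0  ⇒  outside

inside=no margin=859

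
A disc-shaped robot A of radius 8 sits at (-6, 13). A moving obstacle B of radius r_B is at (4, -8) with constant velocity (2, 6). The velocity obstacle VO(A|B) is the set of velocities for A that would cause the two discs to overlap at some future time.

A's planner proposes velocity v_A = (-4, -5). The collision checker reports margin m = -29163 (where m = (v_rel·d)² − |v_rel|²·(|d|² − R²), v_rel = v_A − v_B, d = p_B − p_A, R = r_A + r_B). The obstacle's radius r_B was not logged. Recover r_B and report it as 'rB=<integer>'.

m = -29163
d = (10, -21);  v_rel = (-6, -11),  |v_rel|² = 157
v_rel×d = (-6)·(-21) − (-11)·(10) = 236
since m = R²·157 − 236²:  R² = (55696 + -29163) / 157 = 169
R = √169 = 13  ⇒  r_B = 13 − 8 = 5

rB=5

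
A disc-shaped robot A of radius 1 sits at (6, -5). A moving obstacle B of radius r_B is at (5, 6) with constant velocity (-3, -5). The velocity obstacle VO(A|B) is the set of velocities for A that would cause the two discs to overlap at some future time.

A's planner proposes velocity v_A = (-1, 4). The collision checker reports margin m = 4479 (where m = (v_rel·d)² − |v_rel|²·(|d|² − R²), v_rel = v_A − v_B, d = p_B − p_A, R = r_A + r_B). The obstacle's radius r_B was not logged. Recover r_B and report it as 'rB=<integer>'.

m = 4479
d = (-1, 11);  v_rel = (2, 9),  |v_rel|² = 85
v_rel×d = (2)·(11) − (9)·(-1) = 31
since m = R²·85 − 31²:  R² = (961 + 4479) / 85 = 64
R = √64 = 8  ⇒  r_B = 8 − 1 = 7

rB=7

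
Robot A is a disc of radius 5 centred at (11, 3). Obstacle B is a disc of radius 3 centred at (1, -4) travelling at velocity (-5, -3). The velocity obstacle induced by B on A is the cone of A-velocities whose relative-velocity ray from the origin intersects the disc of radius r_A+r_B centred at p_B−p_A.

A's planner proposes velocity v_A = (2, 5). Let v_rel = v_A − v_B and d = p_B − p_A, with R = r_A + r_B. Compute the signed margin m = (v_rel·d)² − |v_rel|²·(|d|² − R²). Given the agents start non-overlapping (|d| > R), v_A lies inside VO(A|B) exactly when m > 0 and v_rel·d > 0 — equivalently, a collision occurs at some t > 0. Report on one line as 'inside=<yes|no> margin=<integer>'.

d = (-10, -7),  |d|² = 149;  R = 5+3 = 8,  c = 149−8² = 85
v_rel = (7, 8),  |v_rel|² = 113;  v_rel·d = (7)·(-10) + (8)·(-7) = -126
113·t² + 252·t + 85 = 0  ⇒  m = (-126)² − 113·85 = 6271
m = 6271 > 0,  v_rel·d = -126 < 0  ⇒  outside

inside=no margin=6271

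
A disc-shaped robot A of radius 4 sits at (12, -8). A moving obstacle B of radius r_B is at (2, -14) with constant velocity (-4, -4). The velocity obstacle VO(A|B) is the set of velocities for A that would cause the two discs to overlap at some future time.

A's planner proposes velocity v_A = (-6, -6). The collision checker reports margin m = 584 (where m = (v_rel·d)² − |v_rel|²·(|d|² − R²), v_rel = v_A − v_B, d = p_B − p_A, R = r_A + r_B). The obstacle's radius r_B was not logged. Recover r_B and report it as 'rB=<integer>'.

m = 584
d = (-10, -6);  v_rel = (-2, -2),  |v_rel|² = 8
v_rel×d = (-2)·(-6) − (-2)·(-10) = -8
since m = R²·8 − (-8)²:  R² = (64 + 584) / 8 = 81
R = √81 = 9  ⇒  r_B = 9 − 4 = 5

rB=5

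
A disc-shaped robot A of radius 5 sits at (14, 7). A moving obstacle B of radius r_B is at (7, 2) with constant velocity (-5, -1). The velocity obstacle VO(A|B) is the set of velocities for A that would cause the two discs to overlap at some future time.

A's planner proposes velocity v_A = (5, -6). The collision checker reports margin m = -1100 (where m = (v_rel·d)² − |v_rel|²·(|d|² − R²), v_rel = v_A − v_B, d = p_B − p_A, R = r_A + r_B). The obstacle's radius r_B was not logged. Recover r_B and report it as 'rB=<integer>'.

m = -1100
d = (-7, -5);  v_rel = (10, -5),  |v_rel|² = 125
v_rel×d = (10)·(-5) − (-5)·(-7) = -85
since m = R²·125 − (-85)²:  R² = (7225 + -1100) / 125 = 49
R = √49 = 7  ⇒  r_B = 7 − 5 = 2

rB=2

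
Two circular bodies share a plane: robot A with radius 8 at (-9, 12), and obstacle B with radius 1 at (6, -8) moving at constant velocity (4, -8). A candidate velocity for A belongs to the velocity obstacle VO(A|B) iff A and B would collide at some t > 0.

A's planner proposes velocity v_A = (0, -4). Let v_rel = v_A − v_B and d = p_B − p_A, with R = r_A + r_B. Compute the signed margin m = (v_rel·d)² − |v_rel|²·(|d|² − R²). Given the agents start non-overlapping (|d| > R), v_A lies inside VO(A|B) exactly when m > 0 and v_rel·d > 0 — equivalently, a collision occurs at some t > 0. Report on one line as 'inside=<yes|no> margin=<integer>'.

d = (15, -20),  |d|² = 625;  R = 8+1 = 9,  c = 625−9² = 544
v_rel = (-4, 4),  |v_rel|² = 32;  v_rel·d = (-4)·(15) + (4)·(-20) = -140
32·t² + 280·t + 544 = 0  ⇒  m = (-140)² − 32·544 = 2192
m = 2192 > 0,  v_rel·d = -140 < 0  ⇒  outside

inside=no margin=2192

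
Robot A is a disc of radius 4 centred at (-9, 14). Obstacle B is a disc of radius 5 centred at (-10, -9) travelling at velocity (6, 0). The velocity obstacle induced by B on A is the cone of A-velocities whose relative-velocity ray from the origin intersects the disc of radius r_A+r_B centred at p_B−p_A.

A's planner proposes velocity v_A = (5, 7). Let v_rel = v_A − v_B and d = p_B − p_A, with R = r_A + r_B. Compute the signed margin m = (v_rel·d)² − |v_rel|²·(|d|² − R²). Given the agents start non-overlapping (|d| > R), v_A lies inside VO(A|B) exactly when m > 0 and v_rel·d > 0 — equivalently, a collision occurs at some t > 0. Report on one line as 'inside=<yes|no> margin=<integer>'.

d = (-1, -23),  |d|² = 530;  R = 4+5 = 9,  c = 530−9² = 449
v_rel = (-1, 7),  |v_rel|² = 50;  v_rel·d = (-1)·(-1) + (7)·(-23) = -160
50·t² + 320·t + 449 = 0  ⇒  m = (-160)² − 50·449 = 3150
m = 3150 > 0,  v_rel·d = -160 < 0  ⇒  outside

inside=no margin=3150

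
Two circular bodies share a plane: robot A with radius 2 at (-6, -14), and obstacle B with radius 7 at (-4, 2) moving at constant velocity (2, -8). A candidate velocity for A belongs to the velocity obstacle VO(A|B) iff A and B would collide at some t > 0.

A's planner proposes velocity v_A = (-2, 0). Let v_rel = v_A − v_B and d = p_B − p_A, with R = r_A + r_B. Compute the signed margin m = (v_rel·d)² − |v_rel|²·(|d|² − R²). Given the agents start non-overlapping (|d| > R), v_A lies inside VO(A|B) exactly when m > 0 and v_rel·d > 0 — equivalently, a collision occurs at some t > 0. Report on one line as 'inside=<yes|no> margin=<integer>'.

d = (2, 16),  |d|² = 260;  R = 2+7 = 9,  c = 260−9² = 179
v_rel = (-4, 8),  |v_rel|² = 80;  v_rel·d = (-4)·(2) + (8)·(16) = 120
80·t² − 240·t + 179 = 0  ⇒  m = 120² − 80·179 = 80
m = 80 > 0,  v_rel·d = 120 > 0  ⇒  inside

inside=yes margin=80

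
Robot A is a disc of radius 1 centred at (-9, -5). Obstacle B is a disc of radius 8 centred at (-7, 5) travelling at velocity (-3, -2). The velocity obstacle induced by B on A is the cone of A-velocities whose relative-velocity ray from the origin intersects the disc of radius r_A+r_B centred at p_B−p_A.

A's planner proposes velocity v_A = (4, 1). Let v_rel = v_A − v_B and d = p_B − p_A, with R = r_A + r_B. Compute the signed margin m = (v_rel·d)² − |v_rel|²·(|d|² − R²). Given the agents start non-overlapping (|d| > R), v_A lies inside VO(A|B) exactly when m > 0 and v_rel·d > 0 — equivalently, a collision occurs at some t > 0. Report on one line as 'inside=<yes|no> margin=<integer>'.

d = (2, 10),  |d|² = 104;  R = 1+8 = 9,  c = 104−9² = 23
v_rel = (7, 3),  |v_rel|² = 58;  v_rel·d = (7)·(2) + (3)·(10) = 44
58·t² − 88·t + 23 = 0  ⇒  m = 44² − 58·23 = 602
m = 602 > 0,  v_rel·d = 44 > 0  ⇒  inside

inside=yes margin=602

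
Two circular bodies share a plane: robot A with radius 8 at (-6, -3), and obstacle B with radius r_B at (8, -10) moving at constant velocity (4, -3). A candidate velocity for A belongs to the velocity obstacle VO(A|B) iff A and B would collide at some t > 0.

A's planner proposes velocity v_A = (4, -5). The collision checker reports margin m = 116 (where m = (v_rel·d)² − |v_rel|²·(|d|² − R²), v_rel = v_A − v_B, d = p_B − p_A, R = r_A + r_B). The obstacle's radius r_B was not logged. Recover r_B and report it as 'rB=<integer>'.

m = 116
d = (14, -7);  v_rel = (0, -2),  |v_rel|² = 4
v_rel×d = (0)·(-7) − (-2)·(14) = 28
since m = R²·4 − 28²:  R² = (784 + 116) / 4 = 225
R = √225 = 15  ⇒  r_B = 15 − 8 = 7

rB=7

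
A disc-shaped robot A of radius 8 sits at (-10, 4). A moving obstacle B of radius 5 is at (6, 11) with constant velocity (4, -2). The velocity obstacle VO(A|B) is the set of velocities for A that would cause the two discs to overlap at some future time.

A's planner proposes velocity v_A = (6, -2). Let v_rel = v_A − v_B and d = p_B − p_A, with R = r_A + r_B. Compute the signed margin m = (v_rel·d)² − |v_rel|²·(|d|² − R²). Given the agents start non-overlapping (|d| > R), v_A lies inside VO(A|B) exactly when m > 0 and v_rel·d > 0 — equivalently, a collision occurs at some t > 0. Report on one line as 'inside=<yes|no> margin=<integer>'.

d = (16, 7),  |d|² = 305;  R = 8+5 = 13,  c = 305−13² = 136
v_rel = (2, 0),  |v_rel|² = 4;  v_rel·d = (2)·(16) + (0)·(7) = 32
4·t² − 64·t + 136 = 0  ⇒  m = 32² − 4·136 = 480
m = 480 > 0,  v_rel·d = 32 > 0  ⇒  inside

inside=yes margin=480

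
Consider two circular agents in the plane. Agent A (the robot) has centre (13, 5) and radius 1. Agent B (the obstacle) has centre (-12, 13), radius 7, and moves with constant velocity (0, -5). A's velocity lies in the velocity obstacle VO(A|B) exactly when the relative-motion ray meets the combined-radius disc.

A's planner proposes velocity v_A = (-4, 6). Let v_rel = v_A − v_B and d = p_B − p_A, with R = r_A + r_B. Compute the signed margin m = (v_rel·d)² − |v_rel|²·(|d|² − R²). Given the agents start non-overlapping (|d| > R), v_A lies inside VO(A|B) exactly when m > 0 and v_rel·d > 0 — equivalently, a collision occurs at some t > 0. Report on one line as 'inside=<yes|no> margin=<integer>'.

d = (-25, 8),  |d|² = 689;  R = 1+7 = 8,  c = 689−8² = 625
v_rel = (-4, 11),  |v_rel|² = 137;  v_rel·d = (-4)·(-25) + (11)·(8) = 188
137·t² − 376·t + 625 = 0  ⇒  m = 188² − 137·625 = -50281
m = -50281 < 0,  v_rel·d = 188 > 0  ⇒  outside

inside=no margin=-50281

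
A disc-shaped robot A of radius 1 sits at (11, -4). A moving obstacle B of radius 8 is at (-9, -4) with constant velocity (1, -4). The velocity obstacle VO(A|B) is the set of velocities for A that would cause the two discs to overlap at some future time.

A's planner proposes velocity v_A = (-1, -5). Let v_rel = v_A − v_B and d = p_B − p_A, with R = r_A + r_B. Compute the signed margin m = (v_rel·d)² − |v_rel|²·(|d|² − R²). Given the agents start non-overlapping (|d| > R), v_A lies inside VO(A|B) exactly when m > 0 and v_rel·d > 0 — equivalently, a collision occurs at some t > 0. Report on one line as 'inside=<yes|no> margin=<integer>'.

d = (-20, 0),  |d|² = 400;  R = 1+8 = 9,  c = 400−9² = 319
v_rel = (-2, -1),  |v_rel|² = 5;  v_rel·d = (-2)·(-20) + (-1)·(0) = 40
5·t² − 80·t + 319 = 0  ⇒  m = 40² − 5·319 = 5
m = 5 > 0,  v_rel·d = 40 > 0  ⇒  inside

inside=yes margin=5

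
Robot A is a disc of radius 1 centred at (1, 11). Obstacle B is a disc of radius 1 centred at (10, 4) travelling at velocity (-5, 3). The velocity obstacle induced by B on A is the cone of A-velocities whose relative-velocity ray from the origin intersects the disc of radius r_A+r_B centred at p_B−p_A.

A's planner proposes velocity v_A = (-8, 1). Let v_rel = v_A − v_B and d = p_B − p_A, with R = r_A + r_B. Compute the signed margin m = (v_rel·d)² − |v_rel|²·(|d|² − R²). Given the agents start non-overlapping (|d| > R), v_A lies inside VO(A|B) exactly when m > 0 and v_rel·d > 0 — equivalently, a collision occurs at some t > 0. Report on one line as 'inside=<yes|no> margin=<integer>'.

d = (9, -7),  |d|² = 130;  R = 1+1 = 2,  c = 130−2² = 126
v_rel = (-3, -2),  |v_rel|² = 13;  v_rel·d = (-3)·(9) + (-2)·(-7) = -13
13·t² + 26·t + 126 = 0  ⇒  m = (-13)² − 13·126 = -1469
m = -1469 < 0,  v_rel·d = -13 < 0  ⇒  outside

inside=no margin=-1469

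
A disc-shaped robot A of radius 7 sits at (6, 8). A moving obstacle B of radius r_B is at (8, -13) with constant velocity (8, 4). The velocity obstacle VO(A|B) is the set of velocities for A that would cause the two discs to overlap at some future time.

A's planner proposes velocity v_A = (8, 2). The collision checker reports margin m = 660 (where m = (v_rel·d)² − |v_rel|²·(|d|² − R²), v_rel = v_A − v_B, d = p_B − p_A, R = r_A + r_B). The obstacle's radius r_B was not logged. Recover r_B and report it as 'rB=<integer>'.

m = 660
d = (2, -21);  v_rel = (0, -2),  |v_rel|² = 4
v_rel×d = (0)·(-21) − (-2)·(2) = 4
since m = R²·4 − 4²:  R² = (16 + 660) / 4 = 169
R = √169 = 13  ⇒  r_B = 13 − 7 = 6

rB=6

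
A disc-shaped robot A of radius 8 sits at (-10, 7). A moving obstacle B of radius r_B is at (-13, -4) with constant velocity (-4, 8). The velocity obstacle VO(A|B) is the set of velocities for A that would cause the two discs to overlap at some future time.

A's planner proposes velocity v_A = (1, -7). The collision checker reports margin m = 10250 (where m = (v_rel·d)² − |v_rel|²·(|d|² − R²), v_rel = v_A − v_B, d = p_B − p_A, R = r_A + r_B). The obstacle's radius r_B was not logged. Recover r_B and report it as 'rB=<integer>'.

m = 10250
d = (-3, -11);  v_rel = (5, -15),  |v_rel|² = 250
v_rel×d = (5)·(-11) − (-15)·(-3) = -100
since m = R²·250 − (-100)²:  R² = (10000 + 10250) / 250 = 81
R = √81 = 9  ⇒  r_B = 9 − 8 = 1

rB=1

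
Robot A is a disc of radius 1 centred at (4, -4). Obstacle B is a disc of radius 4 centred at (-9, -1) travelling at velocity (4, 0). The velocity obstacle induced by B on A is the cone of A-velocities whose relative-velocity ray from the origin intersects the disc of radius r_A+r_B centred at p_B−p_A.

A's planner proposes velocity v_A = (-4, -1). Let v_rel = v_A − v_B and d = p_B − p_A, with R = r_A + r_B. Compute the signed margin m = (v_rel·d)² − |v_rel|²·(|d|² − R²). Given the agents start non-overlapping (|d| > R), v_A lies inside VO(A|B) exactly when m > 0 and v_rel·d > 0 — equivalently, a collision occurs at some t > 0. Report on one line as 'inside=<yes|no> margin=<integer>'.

d = (-13, 3),  |d|² = 178;  R = 1+4 = 5,  c = 178−5² = 153
v_rel = (-8, -1),  |v_rel|² = 65;  v_rel·d = (-8)·(-13) + (-1)·(3) = 101
65·t² − 202·t + 153 = 0  ⇒  m = 101² − 65·153 = 256
m = 256 > 0,  v_rel·d = 101 > 0  ⇒  inside

inside=yes margin=256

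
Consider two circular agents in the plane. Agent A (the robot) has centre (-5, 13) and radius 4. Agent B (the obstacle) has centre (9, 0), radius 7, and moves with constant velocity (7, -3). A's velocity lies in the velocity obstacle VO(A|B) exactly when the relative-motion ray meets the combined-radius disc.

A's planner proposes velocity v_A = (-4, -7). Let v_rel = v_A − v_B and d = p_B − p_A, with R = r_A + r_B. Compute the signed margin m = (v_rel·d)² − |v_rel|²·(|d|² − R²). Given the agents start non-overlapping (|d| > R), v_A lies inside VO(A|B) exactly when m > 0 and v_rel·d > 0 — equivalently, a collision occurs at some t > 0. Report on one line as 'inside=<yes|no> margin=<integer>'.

d = (14, -13),  |d|² = 365;  R = 4+7 = 11,  c = 365−11² = 244
v_rel = (-11, -4),  |v_rel|² = 137;  v_rel·d = (-11)·(14) + (-4)·(-13) = -102
137·t² + 204·t + 244 = 0  ⇒  m = (-102)² − 137·244 = -23024
m = -23024 < 0,  v_rel·d = -102 < 0  ⇒  outside

inside=no margin=-23024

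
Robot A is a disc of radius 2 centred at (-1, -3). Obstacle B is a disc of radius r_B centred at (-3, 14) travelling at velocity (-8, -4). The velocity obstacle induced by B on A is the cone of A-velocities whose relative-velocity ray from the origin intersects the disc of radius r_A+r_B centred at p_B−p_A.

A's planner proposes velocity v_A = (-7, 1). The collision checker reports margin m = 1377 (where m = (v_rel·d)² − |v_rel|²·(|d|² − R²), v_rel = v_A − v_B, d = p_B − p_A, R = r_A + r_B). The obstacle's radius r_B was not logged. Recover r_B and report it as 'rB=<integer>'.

m = 1377
d = (-2, 17);  v_rel = (1, 5),  |v_rel|² = 26
v_rel×d = (1)·(17) − (5)·(-2) = 27
since m = R²·26 − 27²:  R² = (729 + 1377) / 26 = 81
R = √81 = 9  ⇒  r_B = 9 − 2 = 7

rB=7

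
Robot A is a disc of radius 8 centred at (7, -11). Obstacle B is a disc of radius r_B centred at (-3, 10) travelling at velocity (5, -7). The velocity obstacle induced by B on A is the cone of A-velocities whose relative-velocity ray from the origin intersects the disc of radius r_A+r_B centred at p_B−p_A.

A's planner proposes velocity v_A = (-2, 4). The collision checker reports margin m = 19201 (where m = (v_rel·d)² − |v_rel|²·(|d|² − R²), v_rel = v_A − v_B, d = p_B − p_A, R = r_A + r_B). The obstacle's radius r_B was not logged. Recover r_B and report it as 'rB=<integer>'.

m = 19201
d = (-10, 21);  v_rel = (-7, 11),  |v_rel|² = 170
v_rel×d = (-7)·(21) − (11)·(-10) = -37
since m = R²·170 − (-37)²:  R² = (1369 + 19201) / 170 = 121
R = √121 = 11  ⇒  r_B = 11 − 8 = 3

rB=3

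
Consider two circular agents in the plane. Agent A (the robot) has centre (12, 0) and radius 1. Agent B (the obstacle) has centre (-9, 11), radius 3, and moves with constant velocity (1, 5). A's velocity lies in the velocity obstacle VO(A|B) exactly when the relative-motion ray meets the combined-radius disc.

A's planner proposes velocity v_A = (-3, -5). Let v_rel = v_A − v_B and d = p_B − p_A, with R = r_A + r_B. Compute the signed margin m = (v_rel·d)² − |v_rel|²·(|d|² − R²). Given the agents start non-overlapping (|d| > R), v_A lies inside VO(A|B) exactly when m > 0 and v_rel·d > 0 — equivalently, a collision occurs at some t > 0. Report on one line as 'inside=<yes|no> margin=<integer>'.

d = (-21, 11),  |d|² = 562;  R = 1+3 = 4,  c = 562−4² = 546
v_rel = (-4, -10),  |v_rel|² = 116;  v_rel·d = (-4)·(-21) + (-10)·(11) = -26
116·t² + 52·t + 546 = 0  ⇒  m = (-26)² − 116·546 = -62660
m = -62660 < 0,  v_rel·d = -26 < 0  ⇒  outside

inside=no margin=-62660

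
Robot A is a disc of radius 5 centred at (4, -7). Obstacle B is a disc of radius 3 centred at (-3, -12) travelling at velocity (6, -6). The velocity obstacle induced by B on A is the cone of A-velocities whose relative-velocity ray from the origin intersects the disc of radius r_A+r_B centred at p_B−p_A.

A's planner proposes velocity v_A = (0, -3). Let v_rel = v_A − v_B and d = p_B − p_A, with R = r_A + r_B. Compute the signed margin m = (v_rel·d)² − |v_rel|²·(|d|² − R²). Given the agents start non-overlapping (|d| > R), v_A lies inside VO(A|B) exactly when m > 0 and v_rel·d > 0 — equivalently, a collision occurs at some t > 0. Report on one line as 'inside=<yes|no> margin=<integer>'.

d = (-7, -5),  |d|² = 74;  R = 5+3 = 8,  c = 74−8² = 10
v_rel = (-6, 3),  |v_rel|² = 45;  v_rel·d = (-6)·(-7) + (3)·(-5) = 27
45·t² − 54·t + 10 = 0  ⇒  m = 27² − 45·10 = 279
m = 279 > 0,  v_rel·d = 27 > 0  ⇒  inside

inside=yes margin=279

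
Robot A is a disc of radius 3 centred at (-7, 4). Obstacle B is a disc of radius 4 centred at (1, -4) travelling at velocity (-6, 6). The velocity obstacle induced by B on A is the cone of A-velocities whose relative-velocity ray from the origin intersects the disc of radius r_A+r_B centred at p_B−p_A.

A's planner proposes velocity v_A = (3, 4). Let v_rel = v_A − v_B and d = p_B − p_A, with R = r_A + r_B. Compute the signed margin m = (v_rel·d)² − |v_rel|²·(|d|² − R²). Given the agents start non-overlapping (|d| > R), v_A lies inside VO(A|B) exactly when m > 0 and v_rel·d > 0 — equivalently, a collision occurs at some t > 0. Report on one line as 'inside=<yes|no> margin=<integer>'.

d = (8, -8),  |d|² = 128;  R = 3+4 = 7,  c = 128−7² = 79
v_rel = (9, -2),  |v_rel|² = 85;  v_rel·d = (9)·(8) + (-2)·(-8) = 88
85·t² − 176·t + 79 = 0  ⇒  m = 88² − 85·79 = 1029
m = 1029 > 0,  v_rel·d = 88 > 0  ⇒  inside

inside=yes margin=1029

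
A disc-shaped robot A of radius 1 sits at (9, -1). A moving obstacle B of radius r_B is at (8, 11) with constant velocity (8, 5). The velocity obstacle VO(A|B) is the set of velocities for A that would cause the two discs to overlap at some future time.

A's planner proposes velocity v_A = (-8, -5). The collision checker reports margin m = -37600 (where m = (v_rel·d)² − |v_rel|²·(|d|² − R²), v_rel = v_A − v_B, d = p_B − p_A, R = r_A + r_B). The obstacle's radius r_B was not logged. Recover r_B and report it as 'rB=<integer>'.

m = -37600
d = (-1, 12);  v_rel = (-16, -10),  |v_rel|² = 356
v_rel×d = (-16)·(12) − (-10)·(-1) = -202
since m = R²·356 − (-202)²:  R² = (40804 + -37600) / 356 = 9
R = √9 = 3  ⇒  r_B = 3 − 1 = 2

rB=2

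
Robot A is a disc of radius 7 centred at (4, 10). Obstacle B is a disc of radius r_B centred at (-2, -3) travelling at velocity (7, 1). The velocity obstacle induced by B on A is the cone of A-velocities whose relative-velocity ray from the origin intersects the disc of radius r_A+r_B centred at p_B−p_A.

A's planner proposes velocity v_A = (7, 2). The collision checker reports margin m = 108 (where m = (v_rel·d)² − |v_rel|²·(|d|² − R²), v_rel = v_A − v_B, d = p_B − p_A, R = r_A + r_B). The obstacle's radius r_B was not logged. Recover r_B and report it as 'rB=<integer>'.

m = 108
d = (-6, -13);  v_rel = (0, 1),  |v_rel|² = 1
v_rel×d = (0)·(-13) − (1)·(-6) = 6
since m = R²·1 − 6²:  R² = (36 + 108) / 1 = 144
R = √144 = 12  ⇒  r_B = 12 − 7 = 5

rB=5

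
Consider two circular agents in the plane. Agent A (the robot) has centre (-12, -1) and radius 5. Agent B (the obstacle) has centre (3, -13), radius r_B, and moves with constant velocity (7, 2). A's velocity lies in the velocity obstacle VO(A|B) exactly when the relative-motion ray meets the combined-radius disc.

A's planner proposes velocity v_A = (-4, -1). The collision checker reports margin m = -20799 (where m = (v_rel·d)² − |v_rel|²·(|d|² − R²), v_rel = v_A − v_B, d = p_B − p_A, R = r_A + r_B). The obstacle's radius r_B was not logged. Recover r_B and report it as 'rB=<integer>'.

m = -20799
d = (15, -12);  v_rel = (-11, -3),  |v_rel|² = 130
v_rel×d = (-11)·(-12) − (-3)·(15) = 177
since m = R²·130 − 177²:  R² = (31329 + -20799) / 130 = 81
R = √81 = 9  ⇒  r_B = 9 − 5 = 4

rB=4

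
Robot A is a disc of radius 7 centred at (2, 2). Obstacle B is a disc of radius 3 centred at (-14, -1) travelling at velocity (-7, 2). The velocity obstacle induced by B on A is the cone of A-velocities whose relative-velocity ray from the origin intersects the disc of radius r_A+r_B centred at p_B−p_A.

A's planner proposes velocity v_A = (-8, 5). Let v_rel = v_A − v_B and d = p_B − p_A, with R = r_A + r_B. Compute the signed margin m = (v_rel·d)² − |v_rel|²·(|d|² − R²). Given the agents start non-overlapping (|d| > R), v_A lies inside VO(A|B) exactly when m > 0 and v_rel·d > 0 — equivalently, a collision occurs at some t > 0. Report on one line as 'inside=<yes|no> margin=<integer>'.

d = (-16, -3),  |d|² = 265;  R = 7+3 = 10,  c = 265−10² = 165
v_rel = (-1, 3),  |v_rel|² = 10;  v_rel·d = (-1)·(-16) + (3)·(-3) = 7
10·t² − 14·t + 165 = 0  ⇒  m = 7² − 10·165 = -1601
m = -1601 < 0,  v_rel·d = 7 > 0  ⇒  outside

inside=no margin=-1601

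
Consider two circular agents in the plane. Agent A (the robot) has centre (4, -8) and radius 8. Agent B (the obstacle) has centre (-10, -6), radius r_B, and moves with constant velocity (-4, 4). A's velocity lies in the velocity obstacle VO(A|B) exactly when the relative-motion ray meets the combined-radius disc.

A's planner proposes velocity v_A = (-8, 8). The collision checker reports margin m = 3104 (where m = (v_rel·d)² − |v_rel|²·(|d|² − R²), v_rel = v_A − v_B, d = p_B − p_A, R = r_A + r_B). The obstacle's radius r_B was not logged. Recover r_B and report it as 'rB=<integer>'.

m = 3104
d = (-14, 2);  v_rel = (-4, 4),  |v_rel|² = 32
v_rel×d = (-4)·(2) − (4)·(-14) = 48
since m = R²·32 − 48²:  R² = (2304 + 3104) / 32 = 169
R = √169 = 13  ⇒  r_B = 13 − 8 = 5

rB=5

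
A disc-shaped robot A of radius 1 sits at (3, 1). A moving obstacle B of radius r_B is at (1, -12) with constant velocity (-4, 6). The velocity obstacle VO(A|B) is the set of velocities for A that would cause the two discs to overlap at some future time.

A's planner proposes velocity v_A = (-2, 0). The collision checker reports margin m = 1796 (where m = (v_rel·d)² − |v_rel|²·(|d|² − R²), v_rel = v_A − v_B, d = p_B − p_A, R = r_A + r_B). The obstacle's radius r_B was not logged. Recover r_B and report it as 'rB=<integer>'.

m = 1796
d = (-2, -13);  v_rel = (2, -6),  |v_rel|² = 40
v_rel×d = (2)·(-13) − (-6)·(-2) = -38
since m = R²·40 − (-38)²:  R² = (1444 + 1796) / 40 = 81
R = √81 = 9  ⇒  r_B = 9 − 1 = 8

rB=8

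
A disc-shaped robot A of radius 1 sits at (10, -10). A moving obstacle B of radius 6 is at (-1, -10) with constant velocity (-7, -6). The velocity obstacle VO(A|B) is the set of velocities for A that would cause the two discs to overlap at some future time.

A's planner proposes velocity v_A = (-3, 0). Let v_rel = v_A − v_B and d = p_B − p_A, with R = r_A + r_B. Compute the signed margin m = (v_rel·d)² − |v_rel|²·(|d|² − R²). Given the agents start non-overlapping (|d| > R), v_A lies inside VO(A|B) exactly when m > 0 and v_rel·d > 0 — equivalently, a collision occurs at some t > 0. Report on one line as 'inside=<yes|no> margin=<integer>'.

d = (-11, 0),  |d|² = 121;  R = 1+6 = 7,  c = 121−7² = 72
v_rel = (4, 6),  |v_rel|² = 52;  v_rel·d = (4)·(-11) + (6)·(0) = -44
52·t² + 88·t + 72 = 0  ⇒  m = (-44)² − 52·72 = -1808
m = -1808 < 0,  v_rel·d = -44 < 0  ⇒  outside

inside=no margin=-1808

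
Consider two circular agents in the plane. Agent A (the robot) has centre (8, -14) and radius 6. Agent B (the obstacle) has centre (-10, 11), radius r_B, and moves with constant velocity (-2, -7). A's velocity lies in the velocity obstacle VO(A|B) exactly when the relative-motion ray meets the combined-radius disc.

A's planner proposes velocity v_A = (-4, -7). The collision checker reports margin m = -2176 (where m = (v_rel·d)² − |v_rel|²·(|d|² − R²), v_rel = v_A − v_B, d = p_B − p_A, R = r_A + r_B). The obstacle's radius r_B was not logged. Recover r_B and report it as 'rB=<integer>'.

m = -2176
d = (-18, 25);  v_rel = (-2, 0),  |v_rel|² = 4
v_rel×d = (-2)·(25) − (0)·(-18) = -50
since m = R²·4 − (-50)²:  R² = (2500 + -2176) / 4 = 81
R = √81 = 9  ⇒  r_B = 9 − 6 = 3

rB=3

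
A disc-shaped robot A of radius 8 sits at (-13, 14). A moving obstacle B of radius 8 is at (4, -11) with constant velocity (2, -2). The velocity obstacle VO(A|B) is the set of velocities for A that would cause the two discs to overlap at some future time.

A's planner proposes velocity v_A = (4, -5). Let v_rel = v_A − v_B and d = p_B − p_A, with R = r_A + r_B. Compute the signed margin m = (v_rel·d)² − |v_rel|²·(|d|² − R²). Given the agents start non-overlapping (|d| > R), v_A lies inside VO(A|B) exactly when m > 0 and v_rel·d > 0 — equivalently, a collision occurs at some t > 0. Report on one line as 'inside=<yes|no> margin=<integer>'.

d = (17, -25),  |d|² = 914;  R = 8+8 = 16,  c = 914−16² = 658
v_rel = (2, -3),  |v_rel|² = 13;  v_rel·d = (2)·(17) + (-3)·(-25) = 109
13·t² − 218·t + 658 = 0  ⇒  m = 109² − 13·658 = 3327
m = 3327 > 0,  v_rel·d = 109 > 0  ⇒  inside

inside=yes margin=3327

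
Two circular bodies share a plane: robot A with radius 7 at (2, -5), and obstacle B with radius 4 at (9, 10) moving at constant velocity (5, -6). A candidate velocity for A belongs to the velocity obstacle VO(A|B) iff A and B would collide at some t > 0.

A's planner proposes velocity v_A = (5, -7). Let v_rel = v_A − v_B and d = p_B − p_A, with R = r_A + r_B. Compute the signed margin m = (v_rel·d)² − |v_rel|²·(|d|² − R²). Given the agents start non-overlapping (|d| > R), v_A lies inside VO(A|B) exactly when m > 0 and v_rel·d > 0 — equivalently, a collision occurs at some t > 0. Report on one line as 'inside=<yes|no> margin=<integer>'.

d = (7, 15),  |d|² = 274;  R = 7+4 = 11,  c = 274−11² = 153
v_rel = (0, -1),  |v_rel|² = 1;  v_rel·d = (0)·(7) + (-1)·(15) = -15
1·t² + 30·t + 153 = 0  ⇒  m = (-15)² − 1·153 = 72
m = 72 > 0,  v_rel·d = -15 < 0  ⇒  outside

inside=no margin=72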